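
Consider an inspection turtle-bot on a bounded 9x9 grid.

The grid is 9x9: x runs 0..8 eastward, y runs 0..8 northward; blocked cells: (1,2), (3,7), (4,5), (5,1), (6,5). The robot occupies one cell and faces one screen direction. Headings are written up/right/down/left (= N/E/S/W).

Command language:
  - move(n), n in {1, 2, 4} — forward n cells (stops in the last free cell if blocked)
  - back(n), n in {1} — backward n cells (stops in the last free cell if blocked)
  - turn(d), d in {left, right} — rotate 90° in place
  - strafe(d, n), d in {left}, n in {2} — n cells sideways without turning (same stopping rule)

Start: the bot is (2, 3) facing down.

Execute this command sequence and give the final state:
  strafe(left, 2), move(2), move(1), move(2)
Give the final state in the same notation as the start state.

(4, 0) facing down

from: (2, 3) facing down
[1] after strafe(left, 2): (4, 3) facing down
[2] after move(2): (4, 1) facing down
[3] after move(1): (4, 0) facing down
[4] after move(2): (4, 0) facing down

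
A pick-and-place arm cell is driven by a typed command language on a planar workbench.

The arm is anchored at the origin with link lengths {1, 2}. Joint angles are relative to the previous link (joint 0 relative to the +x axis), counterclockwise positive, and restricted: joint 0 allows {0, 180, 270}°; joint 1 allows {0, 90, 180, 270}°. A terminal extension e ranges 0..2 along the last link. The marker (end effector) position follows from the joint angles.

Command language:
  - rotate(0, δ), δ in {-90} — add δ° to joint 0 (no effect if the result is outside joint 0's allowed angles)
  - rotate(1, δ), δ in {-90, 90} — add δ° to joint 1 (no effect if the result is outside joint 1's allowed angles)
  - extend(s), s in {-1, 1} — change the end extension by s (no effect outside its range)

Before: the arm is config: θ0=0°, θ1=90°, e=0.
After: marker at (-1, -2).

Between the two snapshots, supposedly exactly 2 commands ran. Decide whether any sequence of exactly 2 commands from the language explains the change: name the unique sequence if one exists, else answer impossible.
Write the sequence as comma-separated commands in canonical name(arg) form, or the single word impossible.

rotate(0, -90), rotate(0, -90)

start: config: θ0=0°, θ1=90°, e=0
step 1 (rotate(0, -90)): config: θ0=270°, θ1=90°, e=0
step 2 (rotate(0, -90)): config: θ0=180°, θ1=90°, e=0
uniquely the one of 25 2-step routes that fits.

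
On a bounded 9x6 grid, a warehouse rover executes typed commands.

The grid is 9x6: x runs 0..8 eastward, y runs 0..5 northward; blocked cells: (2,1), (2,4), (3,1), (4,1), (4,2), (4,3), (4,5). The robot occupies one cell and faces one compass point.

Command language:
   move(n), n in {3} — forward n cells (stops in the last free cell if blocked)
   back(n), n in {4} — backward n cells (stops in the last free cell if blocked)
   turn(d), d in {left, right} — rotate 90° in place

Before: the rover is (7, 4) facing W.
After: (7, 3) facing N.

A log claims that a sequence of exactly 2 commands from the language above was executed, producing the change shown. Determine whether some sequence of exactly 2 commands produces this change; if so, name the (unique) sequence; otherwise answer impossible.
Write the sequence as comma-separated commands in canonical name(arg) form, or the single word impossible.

no 2-step route produces this change.

impossible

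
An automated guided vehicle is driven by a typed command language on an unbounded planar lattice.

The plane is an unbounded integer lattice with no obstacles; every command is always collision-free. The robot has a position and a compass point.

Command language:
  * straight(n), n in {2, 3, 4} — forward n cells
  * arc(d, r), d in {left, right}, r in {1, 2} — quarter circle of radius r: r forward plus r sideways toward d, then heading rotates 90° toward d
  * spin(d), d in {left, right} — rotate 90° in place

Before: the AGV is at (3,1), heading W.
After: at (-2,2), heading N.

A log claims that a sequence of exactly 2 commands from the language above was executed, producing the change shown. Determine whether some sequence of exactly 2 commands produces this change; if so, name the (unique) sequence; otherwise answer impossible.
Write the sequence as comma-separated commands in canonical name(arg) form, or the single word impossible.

key: running arc(right, 1) before straight(4) would end elsewhere — order is forced
from: at (3,1), heading W
1. straight(4) → at (-1,1), heading W
2. arc(right, 1) → at (-2,2), heading N
uniquely the one of 81 2-step routes that fits.

straight(4), arc(right, 1)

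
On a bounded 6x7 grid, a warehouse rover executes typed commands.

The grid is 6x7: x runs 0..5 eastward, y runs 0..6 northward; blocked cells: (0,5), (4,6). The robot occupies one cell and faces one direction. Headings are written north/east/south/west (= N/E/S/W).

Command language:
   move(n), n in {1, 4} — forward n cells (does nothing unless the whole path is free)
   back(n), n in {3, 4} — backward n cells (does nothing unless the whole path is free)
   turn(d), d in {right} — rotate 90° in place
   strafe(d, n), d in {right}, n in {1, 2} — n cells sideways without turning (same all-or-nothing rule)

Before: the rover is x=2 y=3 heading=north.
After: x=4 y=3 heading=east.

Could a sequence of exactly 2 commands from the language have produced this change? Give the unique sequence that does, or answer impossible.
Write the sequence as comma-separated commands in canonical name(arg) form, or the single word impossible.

key: position moved to (4,3) AND the heading swung to E — translation plus rotation needed
t0: x=2 y=3 heading=north
1. strafe(right, 2) → x=4 y=3 heading=north
2. turn(right) → x=4 y=3 heading=east
no other 2-command option fits: unique.

strafe(right, 2), turn(right)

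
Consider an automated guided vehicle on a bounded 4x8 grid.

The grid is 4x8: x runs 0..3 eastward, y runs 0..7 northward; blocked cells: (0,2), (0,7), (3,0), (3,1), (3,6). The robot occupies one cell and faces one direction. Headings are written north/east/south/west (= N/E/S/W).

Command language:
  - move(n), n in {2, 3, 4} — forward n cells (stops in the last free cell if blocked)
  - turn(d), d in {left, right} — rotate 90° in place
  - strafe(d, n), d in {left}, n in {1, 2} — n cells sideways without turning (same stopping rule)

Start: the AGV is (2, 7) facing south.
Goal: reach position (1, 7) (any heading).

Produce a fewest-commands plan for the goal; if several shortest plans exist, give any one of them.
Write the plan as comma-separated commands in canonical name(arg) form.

turn(right), move(3)

t0: (2, 7) facing south
step 1 (turn(right)): (2, 7) facing west
step 2 (move(3)): (1, 7) facing west
nothing shorter than 2 reaches the goal.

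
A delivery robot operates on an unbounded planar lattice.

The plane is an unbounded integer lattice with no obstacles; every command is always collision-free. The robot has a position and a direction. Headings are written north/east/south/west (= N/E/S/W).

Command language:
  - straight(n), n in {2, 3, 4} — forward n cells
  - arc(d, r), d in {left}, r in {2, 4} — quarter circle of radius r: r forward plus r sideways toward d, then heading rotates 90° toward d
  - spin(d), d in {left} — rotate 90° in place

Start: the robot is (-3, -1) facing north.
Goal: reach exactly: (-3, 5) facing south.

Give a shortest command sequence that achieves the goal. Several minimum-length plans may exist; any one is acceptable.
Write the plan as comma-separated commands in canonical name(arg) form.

straight(2), straight(4), spin(left), spin(left)

start: (-3, -1) facing north
1. straight(2) → (-3, 1) facing north
2. straight(4) → (-3, 5) facing north
3. spin(left) → (-3, 5) facing west
4. spin(left) → (-3, 5) facing south
minimal: 4 command(s), checked below 4.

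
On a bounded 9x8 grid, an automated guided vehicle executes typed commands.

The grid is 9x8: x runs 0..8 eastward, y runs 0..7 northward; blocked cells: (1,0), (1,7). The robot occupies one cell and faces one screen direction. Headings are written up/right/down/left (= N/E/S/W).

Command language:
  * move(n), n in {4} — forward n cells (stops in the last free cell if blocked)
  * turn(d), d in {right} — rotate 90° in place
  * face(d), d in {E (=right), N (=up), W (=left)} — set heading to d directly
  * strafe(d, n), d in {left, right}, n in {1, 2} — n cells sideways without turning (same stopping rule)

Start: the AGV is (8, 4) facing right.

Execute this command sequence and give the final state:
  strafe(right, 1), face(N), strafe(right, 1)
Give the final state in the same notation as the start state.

from: (8, 4) facing right
t=1 strafe(right, 1) ⇒ (8, 3) facing right
t=2 face(N) ⇒ (8, 3) facing up
t=3 strafe(right, 1) ⇒ (8, 3) facing up

(8, 3) facing up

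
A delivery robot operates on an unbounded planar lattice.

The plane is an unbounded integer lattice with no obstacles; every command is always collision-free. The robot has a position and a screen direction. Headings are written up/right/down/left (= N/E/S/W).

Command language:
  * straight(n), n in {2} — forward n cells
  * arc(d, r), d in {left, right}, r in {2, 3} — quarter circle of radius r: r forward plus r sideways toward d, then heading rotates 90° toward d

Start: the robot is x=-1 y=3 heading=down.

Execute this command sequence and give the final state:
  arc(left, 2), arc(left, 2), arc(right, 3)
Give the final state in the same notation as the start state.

t0: x=-1 y=3 heading=down
[1] after arc(left, 2): x=1 y=1 heading=right
[2] after arc(left, 2): x=3 y=3 heading=up
[3] after arc(right, 3): x=6 y=6 heading=right

x=6 y=6 heading=right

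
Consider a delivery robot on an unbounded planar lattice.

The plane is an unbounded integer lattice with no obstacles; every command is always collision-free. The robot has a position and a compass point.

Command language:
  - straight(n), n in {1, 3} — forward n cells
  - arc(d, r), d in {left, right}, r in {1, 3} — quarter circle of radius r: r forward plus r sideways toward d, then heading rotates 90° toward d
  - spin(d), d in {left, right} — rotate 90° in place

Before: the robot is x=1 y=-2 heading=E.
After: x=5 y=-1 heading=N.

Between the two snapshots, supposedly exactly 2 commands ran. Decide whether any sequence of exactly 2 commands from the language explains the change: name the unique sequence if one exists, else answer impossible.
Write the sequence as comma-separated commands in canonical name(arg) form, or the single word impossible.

straight(3), arc(left, 1)

key: order matters: swapping straight(3) and arc(left, 1) lands elsewhere
t0: x=1 y=-2 heading=E
step 1 (straight(3)): x=4 y=-2 heading=E
step 2 (arc(left, 1)): x=5 y=-1 heading=N
no other 2-command option fits: unique.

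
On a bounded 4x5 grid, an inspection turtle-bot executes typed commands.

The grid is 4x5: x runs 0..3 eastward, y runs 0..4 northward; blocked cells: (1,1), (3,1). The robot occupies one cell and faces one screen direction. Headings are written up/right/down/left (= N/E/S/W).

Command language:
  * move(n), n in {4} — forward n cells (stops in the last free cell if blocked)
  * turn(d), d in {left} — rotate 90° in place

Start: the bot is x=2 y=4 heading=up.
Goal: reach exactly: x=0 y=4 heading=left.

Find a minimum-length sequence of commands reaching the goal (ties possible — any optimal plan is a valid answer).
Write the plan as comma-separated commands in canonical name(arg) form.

t0: x=2 y=4 heading=up
1. turn(left) → x=2 y=4 heading=left
2. move(4) → x=0 y=4 heading=left
no 1-step plan works, so 2 is optimal.

turn(left), move(4)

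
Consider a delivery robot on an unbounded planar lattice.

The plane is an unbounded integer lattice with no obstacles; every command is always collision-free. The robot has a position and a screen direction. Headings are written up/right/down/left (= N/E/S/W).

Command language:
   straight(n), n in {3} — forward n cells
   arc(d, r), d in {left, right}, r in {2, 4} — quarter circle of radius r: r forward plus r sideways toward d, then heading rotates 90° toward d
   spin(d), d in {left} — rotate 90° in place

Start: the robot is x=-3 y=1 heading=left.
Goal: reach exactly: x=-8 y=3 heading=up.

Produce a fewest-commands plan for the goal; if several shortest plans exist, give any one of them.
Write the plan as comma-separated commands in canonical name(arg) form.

initial: x=-3 y=1 heading=left
step 1 (straight(3)): x=-6 y=1 heading=left
step 2 (arc(right, 2)): x=-8 y=3 heading=up
nothing shorter than 2 reaches the goal.

straight(3), arc(right, 2)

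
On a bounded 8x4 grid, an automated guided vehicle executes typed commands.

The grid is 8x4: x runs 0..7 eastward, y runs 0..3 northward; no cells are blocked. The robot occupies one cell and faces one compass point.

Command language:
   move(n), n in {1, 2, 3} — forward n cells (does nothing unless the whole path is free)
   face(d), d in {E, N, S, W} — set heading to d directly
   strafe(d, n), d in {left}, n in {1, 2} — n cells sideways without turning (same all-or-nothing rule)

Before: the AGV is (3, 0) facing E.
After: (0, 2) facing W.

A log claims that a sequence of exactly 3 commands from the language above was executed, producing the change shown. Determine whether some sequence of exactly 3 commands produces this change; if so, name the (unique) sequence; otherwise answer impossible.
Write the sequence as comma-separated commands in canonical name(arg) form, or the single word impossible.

key: position moved to (0,2) AND the heading swung to W — translation plus rotation needed
t0: (3, 0) facing E
t=1 strafe(left, 2) ⇒ (3, 2) facing E
t=2 face(W) ⇒ (3, 2) facing W
t=3 move(3) ⇒ (0, 2) facing W
all 729 alternatives checked — unique.

strafe(left, 2), face(W), move(3)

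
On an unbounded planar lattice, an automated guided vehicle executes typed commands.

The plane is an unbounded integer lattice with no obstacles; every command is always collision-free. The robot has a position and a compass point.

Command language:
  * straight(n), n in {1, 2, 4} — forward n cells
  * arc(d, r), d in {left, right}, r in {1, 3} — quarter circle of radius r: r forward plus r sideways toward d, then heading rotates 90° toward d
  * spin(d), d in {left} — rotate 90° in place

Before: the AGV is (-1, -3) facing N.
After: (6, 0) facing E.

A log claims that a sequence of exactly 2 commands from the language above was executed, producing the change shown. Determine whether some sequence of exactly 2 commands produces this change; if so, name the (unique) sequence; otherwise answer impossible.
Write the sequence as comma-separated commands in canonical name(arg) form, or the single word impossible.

arc(right, 3), straight(4)

key: order matters: swapping arc(right, 3) and straight(4) lands elsewhere
t0: (-1, -3) facing N
step 1 (arc(right, 3)): (2, 0) facing E
step 2 (straight(4)): (6, 0) facing E
no rival 2-sequence matches.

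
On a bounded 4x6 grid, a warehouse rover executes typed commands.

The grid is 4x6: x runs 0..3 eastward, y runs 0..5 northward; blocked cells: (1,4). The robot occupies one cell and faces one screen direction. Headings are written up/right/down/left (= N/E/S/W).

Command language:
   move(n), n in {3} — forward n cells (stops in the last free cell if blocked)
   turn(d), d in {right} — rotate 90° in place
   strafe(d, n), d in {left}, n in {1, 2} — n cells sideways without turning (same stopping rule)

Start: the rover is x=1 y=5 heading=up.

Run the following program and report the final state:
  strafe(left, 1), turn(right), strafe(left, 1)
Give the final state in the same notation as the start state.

x=0 y=5 heading=right

from: x=1 y=5 heading=up
t=1 strafe(left, 1) ⇒ x=0 y=5 heading=up
t=2 turn(right) ⇒ x=0 y=5 heading=right
t=3 strafe(left, 1) ⇒ x=0 y=5 heading=right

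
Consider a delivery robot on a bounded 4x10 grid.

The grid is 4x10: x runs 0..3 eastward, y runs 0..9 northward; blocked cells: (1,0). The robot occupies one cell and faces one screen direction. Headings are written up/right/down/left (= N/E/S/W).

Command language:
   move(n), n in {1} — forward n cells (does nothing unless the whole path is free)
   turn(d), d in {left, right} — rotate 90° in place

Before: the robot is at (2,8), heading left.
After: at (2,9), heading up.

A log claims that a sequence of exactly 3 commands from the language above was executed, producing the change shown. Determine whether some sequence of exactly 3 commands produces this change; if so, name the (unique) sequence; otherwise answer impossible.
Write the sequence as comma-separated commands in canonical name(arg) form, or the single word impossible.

key: the second move(1) would leave the grid, so it does nothing
start: at (2,8), heading left
[1] after turn(right): at (2,8), heading up
[2] after move(1): at (2,9), heading up
[3] after move(1): at (2,9), heading up
all 27 alternatives checked — unique.

turn(right), move(1), move(1)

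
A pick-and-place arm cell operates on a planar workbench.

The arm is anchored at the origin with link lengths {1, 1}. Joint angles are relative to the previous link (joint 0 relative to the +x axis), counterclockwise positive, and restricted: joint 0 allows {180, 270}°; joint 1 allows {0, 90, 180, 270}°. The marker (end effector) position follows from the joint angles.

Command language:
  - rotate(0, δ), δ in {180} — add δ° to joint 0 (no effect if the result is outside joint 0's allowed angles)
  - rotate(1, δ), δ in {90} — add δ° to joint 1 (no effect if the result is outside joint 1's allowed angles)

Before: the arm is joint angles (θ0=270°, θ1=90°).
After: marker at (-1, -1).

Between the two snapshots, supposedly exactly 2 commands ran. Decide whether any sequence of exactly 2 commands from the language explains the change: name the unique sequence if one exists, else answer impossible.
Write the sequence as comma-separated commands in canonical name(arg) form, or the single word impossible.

rotate(1, 90), rotate(1, 90)

initial: joint angles (θ0=270°, θ1=90°)
1. rotate(1, 90) → joint angles (θ0=270°, θ1=180°)
2. rotate(1, 90) → joint angles (θ0=270°, θ1=270°)
no rival 2-sequence matches.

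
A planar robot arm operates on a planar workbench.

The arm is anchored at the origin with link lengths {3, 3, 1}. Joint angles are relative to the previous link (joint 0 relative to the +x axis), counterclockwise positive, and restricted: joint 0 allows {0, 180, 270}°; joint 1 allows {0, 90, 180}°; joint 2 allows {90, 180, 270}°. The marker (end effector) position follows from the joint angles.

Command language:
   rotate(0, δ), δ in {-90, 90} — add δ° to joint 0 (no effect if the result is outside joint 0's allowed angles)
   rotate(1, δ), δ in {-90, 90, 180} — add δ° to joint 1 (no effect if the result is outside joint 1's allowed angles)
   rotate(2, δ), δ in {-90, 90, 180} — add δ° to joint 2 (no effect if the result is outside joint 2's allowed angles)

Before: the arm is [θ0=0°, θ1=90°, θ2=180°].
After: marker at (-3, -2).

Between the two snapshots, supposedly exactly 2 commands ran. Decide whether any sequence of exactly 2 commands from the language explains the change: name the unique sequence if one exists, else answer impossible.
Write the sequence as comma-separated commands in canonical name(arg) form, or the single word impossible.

rotate(0, -90), rotate(0, -90)

begin: [θ0=0°, θ1=90°, θ2=180°]
[1] after rotate(0, -90): [θ0=270°, θ1=90°, θ2=180°]
[2] after rotate(0, -90): [θ0=180°, θ1=90°, θ2=180°]
no rival 2-sequence matches.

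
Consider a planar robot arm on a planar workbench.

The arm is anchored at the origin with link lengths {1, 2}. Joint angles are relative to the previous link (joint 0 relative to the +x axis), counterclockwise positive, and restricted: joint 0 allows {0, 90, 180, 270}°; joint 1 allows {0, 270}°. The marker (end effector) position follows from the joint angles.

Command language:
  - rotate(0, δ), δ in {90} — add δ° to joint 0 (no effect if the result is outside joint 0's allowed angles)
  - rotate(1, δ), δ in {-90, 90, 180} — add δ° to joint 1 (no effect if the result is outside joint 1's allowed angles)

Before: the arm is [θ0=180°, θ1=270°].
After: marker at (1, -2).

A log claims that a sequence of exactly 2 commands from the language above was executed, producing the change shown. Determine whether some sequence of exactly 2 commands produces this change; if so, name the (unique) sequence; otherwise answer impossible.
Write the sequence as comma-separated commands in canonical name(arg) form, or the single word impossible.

from: [θ0=180°, θ1=270°]
[1] after rotate(0, 90): [θ0=270°, θ1=270°]
[2] after rotate(0, 90): [θ0=0°, θ1=270°]
all 16 alternatives checked — unique.

rotate(0, 90), rotate(0, 90)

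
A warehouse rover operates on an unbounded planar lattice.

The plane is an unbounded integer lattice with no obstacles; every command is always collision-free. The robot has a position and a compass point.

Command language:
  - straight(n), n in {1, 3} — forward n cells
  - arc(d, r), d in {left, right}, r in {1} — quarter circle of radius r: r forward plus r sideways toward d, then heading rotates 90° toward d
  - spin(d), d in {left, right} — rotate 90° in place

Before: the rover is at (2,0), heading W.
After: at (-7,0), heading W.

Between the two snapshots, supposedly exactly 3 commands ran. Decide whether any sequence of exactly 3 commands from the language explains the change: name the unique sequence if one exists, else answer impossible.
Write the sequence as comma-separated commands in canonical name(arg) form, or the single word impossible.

straight(3), straight(3), straight(3)

key: heading stays W — no command in the sequence turns
initial: at (2,0), heading W
t=1 straight(3) ⇒ at (-1,0), heading W
t=2 straight(3) ⇒ at (-4,0), heading W
t=3 straight(3) ⇒ at (-7,0), heading W
no rival 3-sequence matches.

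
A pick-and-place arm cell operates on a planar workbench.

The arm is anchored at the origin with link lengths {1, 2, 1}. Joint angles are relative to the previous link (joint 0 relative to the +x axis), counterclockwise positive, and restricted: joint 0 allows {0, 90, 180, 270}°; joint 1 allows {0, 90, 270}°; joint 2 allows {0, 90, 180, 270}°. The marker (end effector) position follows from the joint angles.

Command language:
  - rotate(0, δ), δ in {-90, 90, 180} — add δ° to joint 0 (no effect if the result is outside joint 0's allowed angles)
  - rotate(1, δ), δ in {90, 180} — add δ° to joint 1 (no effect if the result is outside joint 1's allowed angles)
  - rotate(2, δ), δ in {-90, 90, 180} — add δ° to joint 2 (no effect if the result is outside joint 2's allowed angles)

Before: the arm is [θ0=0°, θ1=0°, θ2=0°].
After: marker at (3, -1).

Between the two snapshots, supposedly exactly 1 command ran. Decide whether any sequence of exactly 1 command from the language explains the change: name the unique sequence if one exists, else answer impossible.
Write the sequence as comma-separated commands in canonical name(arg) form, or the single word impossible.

rotate(2, -90)

from: [θ0=0°, θ1=0°, θ2=0°]
t=1 rotate(2, -90) ⇒ [θ0=0°, θ1=0°, θ2=270°]
uniquely the one of 8 1-step routes that fits.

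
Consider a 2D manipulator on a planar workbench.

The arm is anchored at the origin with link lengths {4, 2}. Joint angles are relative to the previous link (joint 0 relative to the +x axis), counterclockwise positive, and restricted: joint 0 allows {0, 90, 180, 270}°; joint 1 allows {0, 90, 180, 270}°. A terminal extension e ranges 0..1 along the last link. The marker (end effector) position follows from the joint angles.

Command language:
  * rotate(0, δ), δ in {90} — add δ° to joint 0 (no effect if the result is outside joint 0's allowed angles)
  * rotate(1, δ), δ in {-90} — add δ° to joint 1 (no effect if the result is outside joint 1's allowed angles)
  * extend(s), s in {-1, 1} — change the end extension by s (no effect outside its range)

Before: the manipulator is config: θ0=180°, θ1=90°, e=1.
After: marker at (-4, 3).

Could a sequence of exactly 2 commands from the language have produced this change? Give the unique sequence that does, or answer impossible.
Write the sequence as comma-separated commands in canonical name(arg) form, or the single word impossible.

from: config: θ0=180°, θ1=90°, e=1
1. rotate(1, -90) → config: θ0=180°, θ1=0°, e=1
2. rotate(1, -90) → config: θ0=180°, θ1=270°, e=1
all 16 alternatives checked — unique.

rotate(1, -90), rotate(1, -90)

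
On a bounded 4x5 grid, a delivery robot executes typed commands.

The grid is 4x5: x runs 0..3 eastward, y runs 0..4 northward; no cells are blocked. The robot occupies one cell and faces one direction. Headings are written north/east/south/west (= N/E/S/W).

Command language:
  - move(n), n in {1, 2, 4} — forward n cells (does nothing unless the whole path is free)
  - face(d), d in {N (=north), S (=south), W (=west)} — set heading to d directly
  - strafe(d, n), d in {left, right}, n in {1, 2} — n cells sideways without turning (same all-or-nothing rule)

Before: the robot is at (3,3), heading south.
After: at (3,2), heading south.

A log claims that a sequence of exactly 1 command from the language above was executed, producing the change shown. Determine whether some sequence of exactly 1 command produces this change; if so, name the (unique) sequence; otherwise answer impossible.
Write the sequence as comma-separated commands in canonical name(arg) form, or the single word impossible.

key: heading stays S — the single command does not turn
t0: at (3,3), heading south
t=1 move(1) ⇒ at (3,2), heading south
all 10 alternatives checked — unique.

move(1)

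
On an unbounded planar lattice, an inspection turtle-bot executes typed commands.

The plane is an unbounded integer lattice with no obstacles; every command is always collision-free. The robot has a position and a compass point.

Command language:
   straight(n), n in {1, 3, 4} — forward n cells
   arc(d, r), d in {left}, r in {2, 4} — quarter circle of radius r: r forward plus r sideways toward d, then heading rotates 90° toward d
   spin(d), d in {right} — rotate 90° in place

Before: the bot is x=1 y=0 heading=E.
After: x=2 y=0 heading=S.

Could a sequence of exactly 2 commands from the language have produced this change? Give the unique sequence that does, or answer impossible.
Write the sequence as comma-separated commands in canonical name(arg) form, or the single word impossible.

key: cell and facing (now S) both changed — the 2 commands mix motion and turning
t0: x=1 y=0 heading=E
t=1 straight(1) ⇒ x=2 y=0 heading=E
t=2 spin(right) ⇒ x=2 y=0 heading=S
no other 2-command option fits: unique.

straight(1), spin(right)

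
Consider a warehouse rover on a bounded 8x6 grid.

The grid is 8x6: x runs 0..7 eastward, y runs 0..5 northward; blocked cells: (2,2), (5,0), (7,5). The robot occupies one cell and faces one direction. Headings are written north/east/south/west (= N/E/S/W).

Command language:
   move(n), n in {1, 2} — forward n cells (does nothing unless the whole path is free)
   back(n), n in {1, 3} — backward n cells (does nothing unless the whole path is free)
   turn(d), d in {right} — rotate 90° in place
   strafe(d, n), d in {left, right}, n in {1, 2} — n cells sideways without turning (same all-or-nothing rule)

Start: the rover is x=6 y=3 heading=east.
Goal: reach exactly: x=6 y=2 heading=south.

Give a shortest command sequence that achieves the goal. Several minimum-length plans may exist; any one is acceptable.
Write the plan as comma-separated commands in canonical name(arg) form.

initial: x=6 y=3 heading=east
[1] after turn(right): x=6 y=3 heading=south
[2] after move(1): x=6 y=2 heading=south
no 1-step plan works, so 2 is optimal.

turn(right), move(1)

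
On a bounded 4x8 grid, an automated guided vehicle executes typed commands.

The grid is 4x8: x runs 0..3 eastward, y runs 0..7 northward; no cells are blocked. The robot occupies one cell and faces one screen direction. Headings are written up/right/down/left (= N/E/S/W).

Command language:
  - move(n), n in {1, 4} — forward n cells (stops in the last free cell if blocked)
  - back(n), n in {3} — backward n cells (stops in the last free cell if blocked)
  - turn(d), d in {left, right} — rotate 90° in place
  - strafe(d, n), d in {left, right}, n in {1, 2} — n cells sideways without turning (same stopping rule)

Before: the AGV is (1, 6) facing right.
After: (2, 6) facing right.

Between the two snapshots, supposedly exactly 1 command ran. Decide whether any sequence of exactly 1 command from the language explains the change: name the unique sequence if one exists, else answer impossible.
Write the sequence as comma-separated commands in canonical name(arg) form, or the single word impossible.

key: heading stays E — the single command does not turn
start: (1, 6) facing right
t=1 move(1) ⇒ (2, 6) facing right
uniquely the one of 9 1-step routes that fits.

move(1)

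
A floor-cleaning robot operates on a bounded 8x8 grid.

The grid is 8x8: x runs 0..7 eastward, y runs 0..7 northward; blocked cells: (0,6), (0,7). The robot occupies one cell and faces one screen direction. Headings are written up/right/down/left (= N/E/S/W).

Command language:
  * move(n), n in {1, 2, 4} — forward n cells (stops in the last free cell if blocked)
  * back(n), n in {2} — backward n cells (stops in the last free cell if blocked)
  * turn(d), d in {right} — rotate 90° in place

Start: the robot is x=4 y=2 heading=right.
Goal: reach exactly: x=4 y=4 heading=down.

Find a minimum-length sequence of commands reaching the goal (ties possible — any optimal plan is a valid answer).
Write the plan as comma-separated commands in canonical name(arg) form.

turn(right), back(2)

start: x=4 y=2 heading=right
1. turn(right) → x=4 y=2 heading=down
2. back(2) → x=4 y=4 heading=down
nothing shorter than 2 reaches the goal.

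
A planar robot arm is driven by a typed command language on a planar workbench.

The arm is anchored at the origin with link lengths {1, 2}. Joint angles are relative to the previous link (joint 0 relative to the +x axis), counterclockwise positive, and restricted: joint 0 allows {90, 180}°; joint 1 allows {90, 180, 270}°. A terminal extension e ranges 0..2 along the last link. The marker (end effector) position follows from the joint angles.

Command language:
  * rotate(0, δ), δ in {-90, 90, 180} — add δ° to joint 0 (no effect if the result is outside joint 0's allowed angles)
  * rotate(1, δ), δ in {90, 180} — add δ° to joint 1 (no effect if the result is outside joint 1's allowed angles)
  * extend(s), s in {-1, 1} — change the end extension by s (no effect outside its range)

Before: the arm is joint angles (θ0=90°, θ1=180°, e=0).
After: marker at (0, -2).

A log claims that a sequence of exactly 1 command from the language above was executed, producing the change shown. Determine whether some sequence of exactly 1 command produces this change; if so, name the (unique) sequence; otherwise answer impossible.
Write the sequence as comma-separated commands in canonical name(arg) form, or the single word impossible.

extend(1)

t0: joint angles (θ0=90°, θ1=180°, e=0)
1. extend(1) → joint angles (θ0=90°, θ1=180°, e=1)
uniquely the one of 7 1-step routes that fits.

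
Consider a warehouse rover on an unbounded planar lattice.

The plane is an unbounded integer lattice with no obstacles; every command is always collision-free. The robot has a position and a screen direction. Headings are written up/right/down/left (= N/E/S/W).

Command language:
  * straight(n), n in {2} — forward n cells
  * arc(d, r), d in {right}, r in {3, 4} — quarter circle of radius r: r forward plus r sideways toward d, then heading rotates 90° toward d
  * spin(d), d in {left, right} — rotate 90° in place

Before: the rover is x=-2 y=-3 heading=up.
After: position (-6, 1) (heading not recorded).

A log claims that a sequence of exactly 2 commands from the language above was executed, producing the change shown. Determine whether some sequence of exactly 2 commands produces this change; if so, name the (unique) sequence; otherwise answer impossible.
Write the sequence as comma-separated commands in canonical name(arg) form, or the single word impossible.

key: running arc(right, 4) before spin(left) would end elsewhere — order is forced
initial: x=-2 y=-3 heading=up
1. spin(left) → x=-2 y=-3 heading=left
2. arc(right, 4) → x=-6 y=1 heading=up
all 25 alternatives checked — unique.

spin(left), arc(right, 4)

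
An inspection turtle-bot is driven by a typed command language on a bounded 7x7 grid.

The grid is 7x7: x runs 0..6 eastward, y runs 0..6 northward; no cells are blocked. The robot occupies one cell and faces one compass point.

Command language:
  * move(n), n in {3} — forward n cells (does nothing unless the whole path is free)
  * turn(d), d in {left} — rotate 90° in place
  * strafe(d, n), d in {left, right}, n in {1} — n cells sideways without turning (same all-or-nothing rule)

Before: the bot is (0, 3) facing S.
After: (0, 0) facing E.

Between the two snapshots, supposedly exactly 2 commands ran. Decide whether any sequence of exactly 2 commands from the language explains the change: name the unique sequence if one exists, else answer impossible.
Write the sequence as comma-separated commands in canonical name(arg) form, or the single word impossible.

key: position moved to (0,0) AND the heading swung to E — translation plus rotation needed
begin: (0, 3) facing S
step 1 (move(3)): (0, 0) facing S
step 2 (turn(left)): (0, 0) facing E
no rival 2-sequence matches.

move(3), turn(left)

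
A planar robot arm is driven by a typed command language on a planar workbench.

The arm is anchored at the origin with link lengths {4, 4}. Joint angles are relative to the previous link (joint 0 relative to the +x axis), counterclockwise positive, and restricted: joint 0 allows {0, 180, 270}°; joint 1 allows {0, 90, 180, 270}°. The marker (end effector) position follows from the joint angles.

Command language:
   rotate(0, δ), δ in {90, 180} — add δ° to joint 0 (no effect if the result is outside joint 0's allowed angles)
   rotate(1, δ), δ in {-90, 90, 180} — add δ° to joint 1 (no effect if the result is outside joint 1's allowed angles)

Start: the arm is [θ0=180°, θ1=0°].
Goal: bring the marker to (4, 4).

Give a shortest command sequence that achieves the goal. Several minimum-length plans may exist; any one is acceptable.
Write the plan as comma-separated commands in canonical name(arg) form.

from: [θ0=180°, θ1=0°]
step 1 (rotate(1, 90)): [θ0=180°, θ1=90°]
step 2 (rotate(0, 180)): [θ0=0°, θ1=90°]
no 1-step plan works, so 2 is optimal.

rotate(1, 90), rotate(0, 180)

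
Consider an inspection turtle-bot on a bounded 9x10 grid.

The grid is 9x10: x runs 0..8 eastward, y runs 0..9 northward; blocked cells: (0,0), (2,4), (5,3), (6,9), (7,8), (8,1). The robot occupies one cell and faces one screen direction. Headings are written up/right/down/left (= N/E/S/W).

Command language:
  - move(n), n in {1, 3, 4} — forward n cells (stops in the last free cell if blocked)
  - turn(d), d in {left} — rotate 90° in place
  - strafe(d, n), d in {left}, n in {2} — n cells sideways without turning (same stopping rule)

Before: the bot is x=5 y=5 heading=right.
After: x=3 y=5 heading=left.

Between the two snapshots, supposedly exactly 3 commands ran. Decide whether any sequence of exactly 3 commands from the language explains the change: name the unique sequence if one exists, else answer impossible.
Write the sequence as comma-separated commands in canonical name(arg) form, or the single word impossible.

turn(left), strafe(left, 2), turn(left)

key: cell and facing (now W) both changed — the 3 commands mix motion and turning
begin: x=5 y=5 heading=right
[1] after turn(left): x=5 y=5 heading=up
[2] after strafe(left, 2): x=3 y=5 heading=up
[3] after turn(left): x=3 y=5 heading=left
all 125 alternatives checked — unique.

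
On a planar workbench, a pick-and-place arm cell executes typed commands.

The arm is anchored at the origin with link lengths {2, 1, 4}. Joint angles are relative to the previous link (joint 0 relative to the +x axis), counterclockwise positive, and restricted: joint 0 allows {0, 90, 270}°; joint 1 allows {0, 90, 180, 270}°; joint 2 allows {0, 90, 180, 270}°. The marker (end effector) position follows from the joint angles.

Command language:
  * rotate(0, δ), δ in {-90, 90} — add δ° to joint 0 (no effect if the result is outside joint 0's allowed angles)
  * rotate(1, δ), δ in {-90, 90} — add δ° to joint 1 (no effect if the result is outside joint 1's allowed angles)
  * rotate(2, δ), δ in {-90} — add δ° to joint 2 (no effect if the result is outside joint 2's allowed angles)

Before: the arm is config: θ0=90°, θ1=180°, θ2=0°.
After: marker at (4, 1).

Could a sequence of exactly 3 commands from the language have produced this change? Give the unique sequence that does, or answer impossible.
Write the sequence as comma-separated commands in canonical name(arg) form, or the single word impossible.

initial: config: θ0=90°, θ1=180°, θ2=0°
step 1 (rotate(2, -90)): config: θ0=90°, θ1=180°, θ2=270°
step 2 (rotate(2, -90)): config: θ0=90°, θ1=180°, θ2=180°
step 3 (rotate(2, -90)): config: θ0=90°, θ1=180°, θ2=90°
uniquely the one of 125 3-step routes that fits.

rotate(2, -90), rotate(2, -90), rotate(2, -90)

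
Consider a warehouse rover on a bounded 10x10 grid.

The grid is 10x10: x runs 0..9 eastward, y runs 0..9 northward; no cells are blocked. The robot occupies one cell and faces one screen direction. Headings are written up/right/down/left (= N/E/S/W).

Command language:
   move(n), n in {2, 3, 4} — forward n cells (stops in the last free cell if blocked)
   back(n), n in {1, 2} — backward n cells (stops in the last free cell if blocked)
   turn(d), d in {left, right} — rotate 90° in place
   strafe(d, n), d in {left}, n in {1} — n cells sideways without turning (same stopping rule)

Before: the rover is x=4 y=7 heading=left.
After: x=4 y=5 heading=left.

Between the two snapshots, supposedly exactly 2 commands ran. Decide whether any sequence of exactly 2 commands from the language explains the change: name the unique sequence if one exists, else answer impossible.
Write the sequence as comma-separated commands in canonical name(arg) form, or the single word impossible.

key: heading stays W — no command in the sequence turns
initial: x=4 y=7 heading=left
[1] after strafe(left, 1): x=4 y=6 heading=left
[2] after strafe(left, 1): x=4 y=5 heading=left
all 64 alternatives checked — unique.

strafe(left, 1), strafe(left, 1)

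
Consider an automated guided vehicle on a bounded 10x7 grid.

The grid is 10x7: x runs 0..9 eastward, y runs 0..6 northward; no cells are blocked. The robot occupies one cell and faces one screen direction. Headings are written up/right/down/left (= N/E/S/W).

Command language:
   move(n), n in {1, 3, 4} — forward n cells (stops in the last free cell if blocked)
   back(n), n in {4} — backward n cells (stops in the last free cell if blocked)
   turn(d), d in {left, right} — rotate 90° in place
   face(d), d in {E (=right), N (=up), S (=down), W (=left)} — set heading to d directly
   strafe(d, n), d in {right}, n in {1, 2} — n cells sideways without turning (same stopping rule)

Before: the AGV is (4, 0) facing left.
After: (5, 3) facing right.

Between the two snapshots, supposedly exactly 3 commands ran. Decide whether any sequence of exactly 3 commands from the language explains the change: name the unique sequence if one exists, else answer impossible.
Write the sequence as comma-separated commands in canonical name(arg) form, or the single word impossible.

checked all 3-command options: none fits.

impossible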